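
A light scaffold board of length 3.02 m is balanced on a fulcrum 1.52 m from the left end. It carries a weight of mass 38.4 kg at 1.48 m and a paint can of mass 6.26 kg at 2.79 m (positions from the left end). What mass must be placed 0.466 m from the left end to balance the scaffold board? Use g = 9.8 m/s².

About the fulcrum (at 1.52 m from the left end):
Weight: 38.4 × 9.8 = 376.3 N down at 1.48 m → arm 0.04 m, τ = 376.3 × 0.04 = 15.05 N·m counterclockwise.
Paint can: 6.26 × 9.8 = 61.35 N down at 2.79 m → arm 1.27 m, τ = 61.35 × 1.27 = 77.91 N·m clockwise.
Net moment of known loads = 62.86 N·m clockwise.
An unknown mass m at 0.466 m has arm 1.054 m; its moment is m·g·1.054 counterclockwise.
Στ = 0 ⇒ m × 9.8 × 1.054 = 62.86 ⇒ m = 62.86 / (9.8 × 1.054) = 6.09 kg.

m ≈ 6.09 kg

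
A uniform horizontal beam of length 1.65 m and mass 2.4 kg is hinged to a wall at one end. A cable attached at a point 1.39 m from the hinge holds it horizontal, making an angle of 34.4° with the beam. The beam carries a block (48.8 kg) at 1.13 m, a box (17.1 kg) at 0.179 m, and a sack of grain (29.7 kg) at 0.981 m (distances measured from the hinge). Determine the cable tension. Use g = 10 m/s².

T ≈ 1140 N

Sum moments about the hinge (the unknown hinge reaction has zero arm there).
Beam weight: 2.4 × 10 = 24 N down at 0.825 m → arm 0.825 m, τ = 24 × 0.825 = 19.8 N·m clockwise.
Block: 48.8 × 10 = 488 N down at 1.13 m → arm 1.13 m, τ = 488 × 1.13 = 551.4 N·m clockwise.
Box: 17.1 × 10 = 171 N down at 0.179 m → arm 0.179 m, τ = 171 × 0.179 = 30.61 N·m clockwise.
Sack of grain: 29.7 × 10 = 297 N down at 0.981 m → arm 0.981 m, τ = 297 × 0.981 = 291.4 N·m clockwise.
Total clockwise load moment = 893.2 N·m.
The cable tension T acts at 1.39 m; only its component perpendicular to the beam, T sinθ, produces torque. sin 34.4° = 0.565.
For rotational equilibrium, T × 1.39 × 0.565 = 893.2, so T = 893.2 / 0.7853 = 1140 N.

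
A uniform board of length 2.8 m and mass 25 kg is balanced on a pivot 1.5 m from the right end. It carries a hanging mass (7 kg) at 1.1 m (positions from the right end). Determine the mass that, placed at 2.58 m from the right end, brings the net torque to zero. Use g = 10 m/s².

m ≈ 4.91 kg

Take moments about the pivot (at 1.5 m from the right end).
Beam weight: 25 × 10 = 250 N down at 1.4 m → arm 0.1 m, τ = 250 × 0.1 = 25 N·m clockwise.
Hanging mass: 7 × 10 = 70 N down at 1.1 m → arm 0.4 m, τ = 70 × 0.4 = 28 N·m clockwise.
Net moment of known loads = 53 N·m clockwise.
An unknown mass m at 2.58 m has arm 1.08 m; its moment is m·g·1.08 counterclockwise.
Balancing moments: m × 10 × 1.08 = 53, giving m = 53 / (10 × 1.08) = 4.91 kg.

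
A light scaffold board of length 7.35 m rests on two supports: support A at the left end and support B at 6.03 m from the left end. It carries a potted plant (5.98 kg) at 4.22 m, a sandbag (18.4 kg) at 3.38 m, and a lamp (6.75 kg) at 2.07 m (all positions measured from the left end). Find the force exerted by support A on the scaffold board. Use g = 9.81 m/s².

R_A ≈ 140 N

About support B:
Potted plant: 5.98 × 9.81 = 58.66 N down at 4.22 m → arm 1.81 m, τ = 58.66 × 1.81 = 106.2 N·m counterclockwise.
Sandbag: 18.4 × 9.81 = 180.5 N down at 3.38 m → arm 2.65 m, τ = 180.5 × 2.65 = 478.3 N·m counterclockwise.
Lamp: 6.75 × 9.81 = 66.22 N down at 2.07 m → arm 3.96 m, τ = 66.22 × 3.96 = 262.2 N·m counterclockwise.
Net load moment about support B = 846.7 N·m counterclockwise.
Reaction R at support A is upward at 0 m, arm 6.03 m → moment R × 6.03 clockwise.
Στ = 0 ⇒ R × 6.03 = 846.7 ⇒ R = 140 N.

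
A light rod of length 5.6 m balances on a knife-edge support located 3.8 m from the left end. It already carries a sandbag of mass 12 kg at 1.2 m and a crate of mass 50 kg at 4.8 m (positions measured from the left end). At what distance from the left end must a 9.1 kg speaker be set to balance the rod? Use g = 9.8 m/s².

Take moments about the knife-edge support (at 3.8 m from the left end).
Sandbag: 12 × 9.8 = 117.6 N down at 1.2 m → arm 2.6 m, τ = 117.6 × 2.6 = 305.8 N·m counterclockwise.
Crate: 50 × 9.8 = 490 N down at 4.8 m → arm 1 m, τ = 490 × 1 = 490 N·m clockwise.
Net moment of existing loads = 184.2 N·m clockwise.
The speaker weighs 9.1 × 9.8 = 89.18 N and must supply an equal counterclockwise moment, so its lever arm about the knife-edge support is 184.2 / 89.18 = 2.07 m.
That puts it at 3.8 − 2.07 = 1.73 m from the left end.

x ≈ 1.73 m from the left end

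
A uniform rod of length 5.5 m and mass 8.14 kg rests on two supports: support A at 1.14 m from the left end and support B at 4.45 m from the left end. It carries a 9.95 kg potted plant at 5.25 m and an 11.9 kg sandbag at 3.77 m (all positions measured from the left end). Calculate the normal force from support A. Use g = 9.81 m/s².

R_A ≈ 41.4 N

Take moments about support B.
Beam weight: 8.14 × 9.81 = 79.85 N down at 2.75 m → arm 1.7 m, τ = 79.85 × 1.7 = 135.7 N·m counterclockwise.
Potted plant: 9.95 × 9.81 = 97.61 N down at 5.25 m → arm 0.8 m, τ = 97.61 × 0.8 = 78.09 N·m clockwise.
Sandbag: 11.9 × 9.81 = 116.7 N down at 3.77 m → arm 0.68 m, τ = 116.7 × 0.68 = 79.36 N·m counterclockwise.
Net load moment about support B = 137 N·m counterclockwise.
Reaction R at support A is upward at 1.14 m, arm 3.31 m → moment R × 3.31 clockwise.
For rotational equilibrium, R × 3.31 = 137, so R = 41.4 N.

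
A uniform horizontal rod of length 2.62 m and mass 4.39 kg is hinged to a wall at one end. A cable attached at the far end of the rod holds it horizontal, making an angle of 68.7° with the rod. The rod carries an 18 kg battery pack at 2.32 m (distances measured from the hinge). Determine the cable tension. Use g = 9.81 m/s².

Taking torques about the hinge:
Beam weight: 4.39 × 9.81 = 43.07 N down at 1.31 m → arm 1.31 m, τ = 43.07 × 1.31 = 56.42 N·m clockwise.
Battery pack: 18 × 9.81 = 176.6 N down at 2.32 m → arm 2.32 m, τ = 176.6 × 2.32 = 409.7 N·m clockwise.
Total clockwise load moment = 466.1 N·m.
The cable tension T acts at 2.62 m; only its component perpendicular to the rod, T sinθ, produces torque. sin 68.7° = 0.9317.
Στ = 0 ⇒ T × 2.62 × 0.9317 = 466.1 ⇒ T = 466.1 / 2.441 = 191 N.

T ≈ 191 N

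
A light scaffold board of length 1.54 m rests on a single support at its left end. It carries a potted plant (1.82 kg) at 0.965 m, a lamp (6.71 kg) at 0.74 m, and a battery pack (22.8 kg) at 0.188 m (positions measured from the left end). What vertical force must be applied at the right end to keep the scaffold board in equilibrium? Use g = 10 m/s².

Choose the left end as the axis so the unknown pivot reaction has zero arm there.
Potted plant: 1.82 × 10 = 18.2 N down at 0.965 m → arm 0.965 m, τ = 18.2 × 0.965 = 17.56 N·m clockwise.
Lamp: 6.71 × 10 = 67.1 N down at 0.74 m → arm 0.74 m, τ = 67.1 × 0.74 = 49.65 N·m clockwise.
Battery pack: 22.8 × 10 = 228 N down at 0.188 m → arm 0.188 m, τ = 228 × 0.188 = 42.86 N·m clockwise.
Net moment of the loads = 110.1 N·m clockwise.
The upward force F acts at the right end, arm 1.54 m, giving F × 1.54 counterclockwise.
For rotational equilibrium, F × 1.54 = 110.1, so F = 110.1 / 1.54 = 71.5 N.

F ≈ 71.5 N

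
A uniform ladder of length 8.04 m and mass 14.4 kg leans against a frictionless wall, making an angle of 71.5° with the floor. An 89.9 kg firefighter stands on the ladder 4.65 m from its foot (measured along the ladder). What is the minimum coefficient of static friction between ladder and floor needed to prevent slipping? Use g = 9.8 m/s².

μ_min ≈ 0.19

Taking torques about the foot of the ladder:
Ladder weight 14.4×9.8 = 141.1 N acts at 4.02 m along the ladder; its horizontal arm is 4.02·cos71.5° = 1.276 m → τ = 180 N·m clockwise.
Firefighter: 89.9×9.8 = 881 N at 4.65 m → arm 1.475 m → τ = 1299 N·m clockwise.
Wall normal N acts horizontally at the top; its moment arm is the height L sinθ = 8.04·sin71.5° = 7.625 m, counterclockwise.
Στ = 0 ⇒ N × 7.625 = 1479 ⇒ N = 194 N.
ΣFx = 0 ⇒ f = N_wall = 194 N. ΣFy = 0 ⇒ N_floor = 1022 N.
μ_min = f / N_floor = 194 / 1022 = 0.19.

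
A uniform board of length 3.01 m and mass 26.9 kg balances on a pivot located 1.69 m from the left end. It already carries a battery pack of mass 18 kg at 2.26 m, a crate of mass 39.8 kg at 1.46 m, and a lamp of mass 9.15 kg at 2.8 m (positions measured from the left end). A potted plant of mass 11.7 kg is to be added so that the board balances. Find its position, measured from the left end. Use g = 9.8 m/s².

Taking torques about the pivot (at 1.69 m from the left end):
Beam weight: 26.9 × 9.8 = 263.6 N down at 1.505 m → arm 0.185 m, τ = 263.6 × 0.185 = 48.77 N·m counterclockwise.
Battery pack: 18 × 9.8 = 176.4 N down at 2.26 m → arm 0.57 m, τ = 176.4 × 0.57 = 100.5 N·m clockwise.
Crate: 39.8 × 9.8 = 390 N down at 1.46 m → arm 0.23 m, τ = 390 × 0.23 = 89.7 N·m counterclockwise.
Lamp: 9.15 × 9.8 = 89.67 N down at 2.8 m → arm 1.11 m, τ = 89.67 × 1.11 = 99.53 N·m clockwise.
Net moment of existing loads = 61.56 N·m clockwise.
The potted plant weighs 11.7 × 9.8 = 114.7 N and must supply an equal counterclockwise moment, so its lever arm about the pivot is 61.56 / 114.7 = 0.537 m.
That puts it at 1.69 − 0.537 = 1.15 m from the left end.

x ≈ 1.15 m from the left end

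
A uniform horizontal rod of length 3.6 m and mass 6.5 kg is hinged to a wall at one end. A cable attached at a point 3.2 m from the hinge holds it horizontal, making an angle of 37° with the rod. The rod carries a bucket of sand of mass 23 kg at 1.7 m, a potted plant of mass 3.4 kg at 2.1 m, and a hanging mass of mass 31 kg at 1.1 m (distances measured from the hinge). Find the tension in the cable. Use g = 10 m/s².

T ≈ 478 N

Take moments about the hinge.
Beam weight: 6.5 × 10 = 65 N down at 1.8 m → arm 1.8 m, τ = 65 × 1.8 = 117 N·m clockwise.
Bucket of sand: 23 × 10 = 230 N down at 1.7 m → arm 1.7 m, τ = 230 × 1.7 = 391 N·m clockwise.
Potted plant: 3.4 × 10 = 34 N down at 2.1 m → arm 2.1 m, τ = 34 × 2.1 = 71.4 N·m clockwise.
Hanging mass: 31 × 10 = 310 N down at 1.1 m → arm 1.1 m, τ = 310 × 1.1 = 341 N·m clockwise.
Total clockwise load moment = 920.4 N·m.
The cable tension T acts at 3.2 m; only its component perpendicular to the rod, T sinθ, produces torque. sin 37° = 0.6018.
For rotational equilibrium, T × 3.2 × 0.6018 = 920.4, so T = 920.4 / 1.926 = 478 N.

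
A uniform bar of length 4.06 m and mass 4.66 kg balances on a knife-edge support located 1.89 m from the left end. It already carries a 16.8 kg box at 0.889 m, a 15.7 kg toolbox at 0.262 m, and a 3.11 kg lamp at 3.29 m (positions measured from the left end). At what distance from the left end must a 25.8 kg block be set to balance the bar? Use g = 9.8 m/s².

Sum moments about the knife-edge support (at 1.89 m from the left end) (the support reaction has zero arm there).
Beam weight: 4.66 × 9.8 = 45.67 N down at 2.03 m → arm 0.14 m, τ = 45.67 × 0.14 = 6.394 N·m clockwise.
Box: 16.8 × 9.8 = 164.6 N down at 0.889 m → arm 1.001 m, τ = 164.6 × 1.001 = 164.8 N·m counterclockwise.
Toolbox: 15.7 × 9.8 = 153.9 N down at 0.262 m → arm 1.628 m, τ = 153.9 × 1.628 = 250.5 N·m counterclockwise.
Lamp: 3.11 × 9.8 = 30.48 N down at 3.29 m → arm 1.4 m, τ = 30.48 × 1.4 = 42.67 N·m clockwise.
Net moment of existing loads = 366.2 N·m counterclockwise.
The block weighs 25.8 × 9.8 = 252.8 N and must supply an equal clockwise moment, so its lever arm about the knife-edge support is 366.2 / 252.8 = 1.45 m.
That puts it at 1.89 + 1.45 = 3.34 m from the left end.

x ≈ 3.34 m from the left end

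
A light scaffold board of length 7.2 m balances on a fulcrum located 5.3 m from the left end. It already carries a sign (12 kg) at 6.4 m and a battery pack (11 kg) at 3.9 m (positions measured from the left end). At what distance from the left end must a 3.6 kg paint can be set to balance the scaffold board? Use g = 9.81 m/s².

Taking torques about the fulcrum (at 5.3 m from the left end):
Sign: 12 × 9.81 = 117.7 N down at 6.4 m → arm 1.1 m, τ = 117.7 × 1.1 = 129.5 N·m clockwise.
Battery pack: 11 × 9.81 = 107.9 N down at 3.9 m → arm 1.4 m, τ = 107.9 × 1.4 = 151.1 N·m counterclockwise.
Net moment of existing loads = 21.6 N·m counterclockwise.
The paint can weighs 3.6 × 9.81 = 35.32 N and must supply an equal clockwise moment, so its lever arm about the fulcrum is 21.6 / 35.32 = 0.612 m.
That puts it at 5.3 + 0.612 = 5.91 m from the left end.

x ≈ 5.91 m from the left end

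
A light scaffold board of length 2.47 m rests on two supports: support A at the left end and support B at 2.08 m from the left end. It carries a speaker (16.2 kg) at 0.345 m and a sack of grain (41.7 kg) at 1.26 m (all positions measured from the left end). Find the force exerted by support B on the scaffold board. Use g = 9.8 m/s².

R_B ≈ 274 N

Choose support A as the axis so its reaction then has zero moment arm.
Speaker: 16.2 × 9.8 = 158.8 N down at 0.345 m → arm 0.345 m, τ = 158.8 × 0.345 = 54.79 N·m clockwise.
Sack of grain: 41.7 × 9.8 = 408.7 N down at 1.26 m → arm 1.26 m, τ = 408.7 × 1.26 = 515 N·m clockwise.
Net load moment about support A = 569.8 N·m clockwise.
Reaction R at support B is upward at 2.08 m, arm 2.08 m → moment R × 2.08 counterclockwise.
Στ = 0 ⇒ R × 2.08 = 569.8 ⇒ R = 274 N.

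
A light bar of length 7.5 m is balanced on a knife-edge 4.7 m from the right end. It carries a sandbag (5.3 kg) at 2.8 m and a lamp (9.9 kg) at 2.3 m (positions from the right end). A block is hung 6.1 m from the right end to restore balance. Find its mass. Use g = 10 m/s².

Choose the knife-edge (at 4.7 m from the right end) as the axis so the support reaction has zero arm there.
Sandbag: 5.3 × 10 = 53 N down at 2.8 m → arm 1.9 m, τ = 53 × 1.9 = 100.7 N·m clockwise.
Lamp: 9.9 × 10 = 99 N down at 2.3 m → arm 2.4 m, τ = 99 × 2.4 = 237.6 N·m clockwise.
Net moment of known loads = 338.3 N·m clockwise.
An unknown mass m at 6.1 m has arm 1.4 m; its moment is m·g·1.4 counterclockwise.
For rotational equilibrium, m × 10 × 1.4 = 338.3, so m = 338.3 / (10 × 1.4) = 24.2 kg.

m ≈ 24.2 kg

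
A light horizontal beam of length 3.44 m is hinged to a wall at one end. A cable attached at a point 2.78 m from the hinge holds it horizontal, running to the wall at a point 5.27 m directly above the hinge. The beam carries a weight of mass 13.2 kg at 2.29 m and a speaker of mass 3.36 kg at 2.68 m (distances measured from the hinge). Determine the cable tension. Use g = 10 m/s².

Take moments about the hinge.
Weight: 13.2 × 10 = 132 N down at 2.29 m → arm 2.29 m, τ = 132 × 2.29 = 302.3 N·m clockwise.
Speaker: 3.36 × 10 = 33.6 N down at 2.68 m → arm 2.68 m, τ = 33.6 × 2.68 = 90.05 N·m clockwise.
Total clockwise load moment = 392.4 N·m.
The cable tension T acts at 2.78 m; only its component perpendicular to the beam, T sinθ, produces torque. sinθ = h/√(h²+d²) = 5.27/√(5.27²+2.78²) = 0.8845.
Στ = 0 ⇒ T × 2.78 × 0.8845 = 392.4 ⇒ T = 392.4 / 2.459 = 160 N.

T ≈ 160 N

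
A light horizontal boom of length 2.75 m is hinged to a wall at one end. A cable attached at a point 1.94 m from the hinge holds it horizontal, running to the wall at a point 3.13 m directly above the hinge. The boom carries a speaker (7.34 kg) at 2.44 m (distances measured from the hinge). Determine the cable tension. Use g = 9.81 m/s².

T ≈ 107 N

Take moments about the hinge.
Speaker: 7.34 × 9.81 = 72.01 N down at 2.44 m → arm 2.44 m, τ = 72.01 × 2.44 = 175.7 N·m clockwise.
Total clockwise load moment = 175.7 N·m.
The cable tension T acts at 1.94 m; only its component perpendicular to the boom, T sinθ, produces torque. sinθ = h/√(h²+d²) = 3.13/√(3.13²+1.94²) = 0.85.
Setting net torque to zero: T × 1.94 × 0.85 = 175.7 → T = 175.7 / 1.649 = 107 N.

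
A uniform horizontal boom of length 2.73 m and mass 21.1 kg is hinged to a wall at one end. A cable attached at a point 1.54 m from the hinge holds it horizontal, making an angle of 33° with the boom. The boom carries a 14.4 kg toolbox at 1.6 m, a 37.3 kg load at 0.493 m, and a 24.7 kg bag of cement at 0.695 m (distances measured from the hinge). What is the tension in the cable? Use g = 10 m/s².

T ≈ 1040 N

Taking torques about the hinge:
Beam weight: 21.1 × 10 = 211 N down at 1.365 m → arm 1.365 m, τ = 211 × 1.365 = 288 N·m clockwise.
Toolbox: 14.4 × 10 = 144 N down at 1.6 m → arm 1.6 m, τ = 144 × 1.6 = 230.4 N·m clockwise.
Load: 37.3 × 10 = 373 N down at 0.493 m → arm 0.493 m, τ = 373 × 0.493 = 183.9 N·m clockwise.
Bag of cement: 24.7 × 10 = 247 N down at 0.695 m → arm 0.695 m, τ = 247 × 0.695 = 171.7 N·m clockwise.
Total clockwise load moment = 874 N·m.
The cable tension T acts at 1.54 m; only its component perpendicular to the boom, T sinθ, produces torque. sin 33° = 0.5446.
Balancing moments: T × 1.54 × 0.5446 = 874, giving T = 874 / 0.8387 = 1040 N.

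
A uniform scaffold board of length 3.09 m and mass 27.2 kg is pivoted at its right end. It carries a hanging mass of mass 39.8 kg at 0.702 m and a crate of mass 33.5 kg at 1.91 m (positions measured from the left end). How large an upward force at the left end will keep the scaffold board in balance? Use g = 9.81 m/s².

Taking torques about the right end:
Beam weight: 27.2 × 9.81 = 266.8 N down at 1.545 m → arm 1.545 m, τ = 266.8 × 1.545 = 412.2 N·m counterclockwise.
Hanging mass: 39.8 × 9.81 = 390.4 N down at 0.702 m → arm 2.388 m, τ = 390.4 × 2.388 = 932.3 N·m counterclockwise.
Crate: 33.5 × 9.81 = 328.6 N down at 1.91 m → arm 1.18 m, τ = 328.6 × 1.18 = 387.7 N·m counterclockwise.
Net moment of the loads = 1732 N·m counterclockwise.
The upward force F acts at the left end, arm 3.09 m, giving F × 3.09 clockwise.
Balancing moments: F × 3.09 = 1732, giving F = 1732 / 3.09 = 561 N.

F ≈ 561 N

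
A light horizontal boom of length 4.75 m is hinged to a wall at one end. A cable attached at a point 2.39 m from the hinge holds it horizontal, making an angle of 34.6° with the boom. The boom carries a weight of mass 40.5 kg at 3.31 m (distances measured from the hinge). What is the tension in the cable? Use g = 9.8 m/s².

Taking torques about the hinge:
Weight: 40.5 × 9.8 = 396.9 N down at 3.31 m → arm 3.31 m, τ = 396.9 × 3.31 = 1314 N·m clockwise.
Total clockwise load moment = 1314 N·m.
The cable tension T acts at 2.39 m; only its component perpendicular to the boom, T sinθ, produces torque. sin 34.6° = 0.5678.
Στ = 0 ⇒ T × 2.39 × 0.5678 = 1314 ⇒ T = 1314 / 1.357 = 968 N.

T ≈ 968 N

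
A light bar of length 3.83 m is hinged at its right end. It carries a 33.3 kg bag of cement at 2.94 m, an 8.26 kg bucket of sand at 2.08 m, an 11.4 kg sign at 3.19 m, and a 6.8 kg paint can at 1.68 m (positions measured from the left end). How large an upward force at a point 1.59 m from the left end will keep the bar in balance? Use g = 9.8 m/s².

F ≈ 289 N

Sum moments about the right end (the unknown pivot reaction has zero arm there).
Bag of cement: 33.3 × 9.8 = 326.3 N down at 2.94 m → arm 0.89 m, τ = 326.3 × 0.89 = 290.4 N·m counterclockwise.
Bucket of sand: 8.26 × 9.8 = 80.95 N down at 2.08 m → arm 1.75 m, τ = 80.95 × 1.75 = 141.7 N·m counterclockwise.
Sign: 11.4 × 9.8 = 111.7 N down at 3.19 m → arm 0.64 m, τ = 111.7 × 0.64 = 71.49 N·m counterclockwise.
Paint can: 6.8 × 9.8 = 66.64 N down at 1.68 m → arm 2.15 m, τ = 66.64 × 2.15 = 143.3 N·m counterclockwise.
Net moment of the loads = 646.9 N·m counterclockwise.
The upward force F acts at a point 1.59 m from the left end, arm 2.24 m, giving F × 2.24 clockwise.
Setting net torque to zero: F × 2.24 = 646.9 → F = 646.9 / 2.24 = 289 N.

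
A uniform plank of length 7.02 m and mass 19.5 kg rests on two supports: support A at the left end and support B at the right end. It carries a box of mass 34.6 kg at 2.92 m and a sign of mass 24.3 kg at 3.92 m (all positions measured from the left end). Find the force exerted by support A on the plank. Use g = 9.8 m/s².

R_A ≈ 399 N

Taking torques about support B:
Beam weight: 19.5 × 9.8 = 191.1 N down at 3.51 m → arm 3.51 m, τ = 191.1 × 3.51 = 670.8 N·m counterclockwise.
Box: 34.6 × 9.8 = 339.1 N down at 2.92 m → arm 4.1 m, τ = 339.1 × 4.1 = 1390 N·m counterclockwise.
Sign: 24.3 × 9.8 = 238.1 N down at 3.92 m → arm 3.1 m, τ = 238.1 × 3.1 = 738.1 N·m counterclockwise.
Net load moment about support B = 2799 N·m counterclockwise.
Reaction R at support A is upward at 0 m, arm 7.02 m → moment R × 7.02 clockwise.
For rotational equilibrium, R × 7.02 = 2799, so R = 399 N.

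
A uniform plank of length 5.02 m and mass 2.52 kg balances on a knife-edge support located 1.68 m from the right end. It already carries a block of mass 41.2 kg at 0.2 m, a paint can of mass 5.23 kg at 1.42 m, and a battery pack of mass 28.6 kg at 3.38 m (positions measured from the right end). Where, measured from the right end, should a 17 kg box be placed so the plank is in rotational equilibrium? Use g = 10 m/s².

x ≈ 2.36 m from the right end

Take moments about the knife-edge support (at 1.68 m from the right end).
Beam weight: 2.52 × 10 = 25.2 N down at 2.51 m → arm 0.83 m, τ = 25.2 × 0.83 = 20.92 N·m counterclockwise.
Block: 41.2 × 10 = 412 N down at 0.2 m → arm 1.48 m, τ = 412 × 1.48 = 609.8 N·m clockwise.
Paint can: 5.23 × 10 = 52.3 N down at 1.42 m → arm 0.26 m, τ = 52.3 × 0.26 = 13.6 N·m clockwise.
Battery pack: 28.6 × 10 = 286 N down at 3.38 m → arm 1.7 m, τ = 286 × 1.7 = 486.2 N·m counterclockwise.
Net moment of existing loads = 116.3 N·m clockwise.
The box weighs 17 × 10 = 170 N and must supply an equal counterclockwise moment, so its lever arm about the knife-edge support is 116.3 / 170 = 0.684 m.
That puts it at 1.68 + 0.684 = 2.36 m from the right end.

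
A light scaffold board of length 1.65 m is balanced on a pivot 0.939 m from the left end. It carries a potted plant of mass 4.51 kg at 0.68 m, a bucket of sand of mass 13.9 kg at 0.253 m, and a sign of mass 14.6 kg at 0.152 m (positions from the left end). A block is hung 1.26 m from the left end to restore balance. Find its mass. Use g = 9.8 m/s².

m ≈ 69.1 kg

Sum moments about the pivot (at 0.939 m from the left end) (the support reaction has zero arm there).
Potted plant: 4.51 × 9.8 = 44.2 N down at 0.68 m → arm 0.259 m, τ = 44.2 × 0.259 = 11.45 N·m counterclockwise.
Bucket of sand: 13.9 × 9.8 = 136.2 N down at 0.253 m → arm 0.686 m, τ = 136.2 × 0.686 = 93.43 N·m counterclockwise.
Sign: 14.6 × 9.8 = 143.1 N down at 0.152 m → arm 0.787 m, τ = 143.1 × 0.787 = 112.6 N·m counterclockwise.
Net moment of known loads = 217.5 N·m counterclockwise.
An unknown mass m at 1.26 m has arm 0.321 m; its moment is m·g·0.321 clockwise.
Balancing moments: m × 9.8 × 0.321 = 217.5, giving m = 217.5 / (9.8 × 0.321) = 69.1 kg.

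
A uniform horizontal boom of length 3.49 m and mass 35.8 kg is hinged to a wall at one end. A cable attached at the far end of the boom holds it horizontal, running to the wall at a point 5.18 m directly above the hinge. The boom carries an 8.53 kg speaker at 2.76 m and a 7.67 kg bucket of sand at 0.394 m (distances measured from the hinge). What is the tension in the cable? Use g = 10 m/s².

About the hinge:
Beam weight: 35.8 × 10 = 358 N down at 1.745 m → arm 1.745 m, τ = 358 × 1.745 = 624.7 N·m clockwise.
Speaker: 8.53 × 10 = 85.3 N down at 2.76 m → arm 2.76 m, τ = 85.3 × 2.76 = 235.4 N·m clockwise.
Bucket of sand: 7.67 × 10 = 76.7 N down at 0.394 m → arm 0.394 m, τ = 76.7 × 0.394 = 30.22 N·m clockwise.
Total clockwise load moment = 890.3 N·m.
The cable tension T acts at 3.49 m; only its component perpendicular to the boom, T sinθ, produces torque. sinθ = h/√(h²+d²) = 5.18/√(5.18²+3.49²) = 0.8293.
Στ = 0 ⇒ T × 3.49 × 0.8293 = 890.3 ⇒ T = 890.3 / 2.894 = 308 N.

T ≈ 308 N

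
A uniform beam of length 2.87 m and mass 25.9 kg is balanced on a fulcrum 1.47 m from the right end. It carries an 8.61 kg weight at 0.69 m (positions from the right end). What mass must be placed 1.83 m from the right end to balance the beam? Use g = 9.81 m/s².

Taking torques about the fulcrum (at 1.47 m from the right end):
Beam weight: 25.9 × 9.81 = 254.1 N down at 1.435 m → arm 0.035 m, τ = 254.1 × 0.035 = 8.894 N·m clockwise.
Weight: 8.61 × 9.81 = 84.46 N down at 0.69 m → arm 0.78 m, τ = 84.46 × 0.78 = 65.88 N·m clockwise.
Net moment of known loads = 74.77 N·m clockwise.
An unknown mass m at 1.83 m has arm 0.36 m; its moment is m·g·0.36 counterclockwise.
Setting net torque to zero: m × 9.81 × 0.36 = 74.77 → m = 74.77 / (9.81 × 0.36) = 21.2 kg.

m ≈ 21.2 kg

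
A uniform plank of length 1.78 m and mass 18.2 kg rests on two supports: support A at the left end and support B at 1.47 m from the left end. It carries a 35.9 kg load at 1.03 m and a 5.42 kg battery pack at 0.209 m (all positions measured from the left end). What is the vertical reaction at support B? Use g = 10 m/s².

Sum moments about support A (its reaction then has zero moment arm).
Beam weight: 18.2 × 10 = 182 N down at 0.89 m → arm 0.89 m, τ = 182 × 0.89 = 162 N·m clockwise.
Load: 35.9 × 10 = 359 N down at 1.03 m → arm 1.03 m, τ = 359 × 1.03 = 369.8 N·m clockwise.
Battery pack: 5.42 × 10 = 54.2 N down at 0.209 m → arm 0.209 m, τ = 54.2 × 0.209 = 11.33 N·m clockwise.
Net load moment about support A = 543.1 N·m clockwise.
Reaction R at support B is upward at 1.47 m, arm 1.47 m → moment R × 1.47 counterclockwise.
Setting net torque to zero: R × 1.47 = 543.1 → R = 369 N.

R_B ≈ 369 N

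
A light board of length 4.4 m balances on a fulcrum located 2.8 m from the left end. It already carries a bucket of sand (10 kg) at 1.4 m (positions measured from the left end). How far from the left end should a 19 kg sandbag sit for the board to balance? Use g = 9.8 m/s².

x ≈ 3.54 m from the left end

Taking torques about the fulcrum (at 2.8 m from the left end):
Bucket of sand: 10 × 9.8 = 98 N down at 1.4 m → arm 1.4 m, τ = 98 × 1.4 = 137.2 N·m counterclockwise.
Net moment of existing loads = 137.2 N·m counterclockwise.
The sandbag weighs 19 × 9.8 = 186.2 N and must supply an equal clockwise moment, so its lever arm about the fulcrum is 137.2 / 186.2 = 0.737 m.
That puts it at 2.8 + 0.737 = 3.54 m from the left end.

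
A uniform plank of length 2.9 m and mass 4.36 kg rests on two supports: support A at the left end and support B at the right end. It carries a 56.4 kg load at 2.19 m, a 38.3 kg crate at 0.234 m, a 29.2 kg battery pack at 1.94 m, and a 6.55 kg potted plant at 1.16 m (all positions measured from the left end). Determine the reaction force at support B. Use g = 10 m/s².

About support A:
Beam weight: 4.36 × 10 = 43.6 N down at 1.45 m → arm 1.45 m, τ = 43.6 × 1.45 = 63.22 N·m clockwise.
Load: 56.4 × 10 = 564 N down at 2.19 m → arm 2.19 m, τ = 564 × 2.19 = 1235 N·m clockwise.
Crate: 38.3 × 10 = 383 N down at 0.234 m → arm 0.234 m, τ = 383 × 0.234 = 89.62 N·m clockwise.
Battery pack: 29.2 × 10 = 292 N down at 1.94 m → arm 1.94 m, τ = 292 × 1.94 = 566.5 N·m clockwise.
Potted plant: 6.55 × 10 = 65.5 N down at 1.16 m → arm 1.16 m, τ = 65.5 × 1.16 = 75.98 N·m clockwise.
Net load moment about support A = 2030 N·m clockwise.
Reaction R at support B is upward at 2.9 m, arm 2.9 m → moment R × 2.9 counterclockwise.
Balancing moments: R × 2.9 = 2030, giving R = 700 N.

R_B ≈ 700 N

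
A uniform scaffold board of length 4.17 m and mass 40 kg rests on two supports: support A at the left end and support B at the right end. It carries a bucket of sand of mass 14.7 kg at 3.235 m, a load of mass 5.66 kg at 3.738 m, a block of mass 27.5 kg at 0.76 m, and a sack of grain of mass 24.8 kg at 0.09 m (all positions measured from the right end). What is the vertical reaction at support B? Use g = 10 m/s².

Choose support A as the axis so its reaction then has zero moment arm.
Beam weight: 40 × 10 = 400 N down at 2.085 m → arm 2.085 m, τ = 400 × 2.085 = 834 N·m clockwise.
Bucket of sand: 14.7 × 10 = 147 N down at 3.235 m → arm 0.935 m, τ = 147 × 0.935 = 137.4 N·m clockwise.
Load: 5.66 × 10 = 56.6 N down at 3.738 m → arm 0.432 m, τ = 56.6 × 0.432 = 24.45 N·m clockwise.
Block: 27.5 × 10 = 275 N down at 0.76 m → arm 3.41 m, τ = 275 × 3.41 = 937.8 N·m clockwise.
Sack of grain: 24.8 × 10 = 248 N down at 0.09 m → arm 4.08 m, τ = 248 × 4.08 = 1012 N·m clockwise.
Net load moment about support A = 2946 N·m clockwise.
Reaction R at support B is upward at 0 m, arm 4.17 m → moment R × 4.17 counterclockwise.
Balancing moments: R × 4.17 = 2946, giving R = 706 N.

R_B ≈ 706 N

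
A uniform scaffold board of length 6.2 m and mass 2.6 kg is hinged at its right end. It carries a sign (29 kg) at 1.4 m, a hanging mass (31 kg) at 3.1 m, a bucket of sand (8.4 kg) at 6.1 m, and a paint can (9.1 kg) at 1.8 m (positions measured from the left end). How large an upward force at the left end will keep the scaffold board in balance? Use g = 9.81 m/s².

Taking torques about the right end:
Beam weight: 2.6 × 9.81 = 25.51 N down at 3.1 m → arm 3.1 m, τ = 25.51 × 3.1 = 79.08 N·m counterclockwise.
Sign: 29 × 9.81 = 284.5 N down at 1.4 m → arm 4.8 m, τ = 284.5 × 4.8 = 1366 N·m counterclockwise.
Hanging mass: 31 × 9.81 = 304.1 N down at 3.1 m → arm 3.1 m, τ = 304.1 × 3.1 = 942.7 N·m counterclockwise.
Bucket of sand: 8.4 × 9.81 = 82.4 N down at 6.1 m → arm 0.1 m, τ = 82.4 × 0.1 = 8.24 N·m counterclockwise.
Paint can: 9.1 × 9.81 = 89.27 N down at 1.8 m → arm 4.4 m, τ = 89.27 × 4.4 = 392.8 N·m counterclockwise.
Net moment of the loads = 2789 N·m counterclockwise.
The upward force F acts at the left end, arm 6.2 m, giving F × 6.2 clockwise.
Balancing moments: F × 6.2 = 2789, giving F = 2789 / 6.2 = 450 N.

F ≈ 450 N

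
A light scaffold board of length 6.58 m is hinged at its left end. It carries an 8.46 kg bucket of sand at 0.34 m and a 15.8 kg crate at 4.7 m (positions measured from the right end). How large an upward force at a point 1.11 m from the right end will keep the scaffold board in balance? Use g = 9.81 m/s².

Choose the left end as the axis so the unknown pivot reaction has zero arm there.
Bucket of sand: 8.46 × 9.81 = 82.99 N down at 0.34 m → arm 6.24 m, τ = 82.99 × 6.24 = 517.9 N·m clockwise.
Crate: 15.8 × 9.81 = 155 N down at 4.7 m → arm 1.88 m, τ = 155 × 1.88 = 291.4 N·m clockwise.
Net moment of the loads = 809.3 N·m clockwise.
The upward force F acts at a point 1.11 m from the right end, arm 5.47 m, giving F × 5.47 counterclockwise.
For rotational equilibrium, F × 5.47 = 809.3, so F = 809.3 / 5.47 = 148 N.

F ≈ 148 N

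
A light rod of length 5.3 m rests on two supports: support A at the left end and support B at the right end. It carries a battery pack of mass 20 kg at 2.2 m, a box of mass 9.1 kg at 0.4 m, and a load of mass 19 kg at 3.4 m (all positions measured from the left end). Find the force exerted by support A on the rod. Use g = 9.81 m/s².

About support B:
Battery pack: 20 × 9.81 = 196.2 N down at 2.2 m → arm 3.1 m, τ = 196.2 × 3.1 = 608.2 N·m counterclockwise.
Box: 9.1 × 9.81 = 89.27 N down at 0.4 m → arm 4.9 m, τ = 89.27 × 4.9 = 437.4 N·m counterclockwise.
Load: 19 × 9.81 = 186.4 N down at 3.4 m → arm 1.9 m, τ = 186.4 × 1.9 = 354.2 N·m counterclockwise.
Net load moment about support B = 1400 N·m counterclockwise.
Reaction R at support A is upward at 0 m, arm 5.3 m → moment R × 5.3 clockwise.
Setting net torque to zero: R × 5.3 = 1400 → R = 264 N.

R_A ≈ 264 N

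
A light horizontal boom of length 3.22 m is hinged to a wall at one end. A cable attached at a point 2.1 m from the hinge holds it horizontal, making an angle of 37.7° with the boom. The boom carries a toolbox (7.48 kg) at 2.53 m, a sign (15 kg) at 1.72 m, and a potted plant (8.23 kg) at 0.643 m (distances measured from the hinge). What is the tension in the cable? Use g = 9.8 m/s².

About the hinge:
Toolbox: 7.48 × 9.8 = 73.3 N down at 2.53 m → arm 2.53 m, τ = 73.3 × 2.53 = 185.4 N·m clockwise.
Sign: 15 × 9.8 = 147 N down at 1.72 m → arm 1.72 m, τ = 147 × 1.72 = 252.8 N·m clockwise.
Potted plant: 8.23 × 9.8 = 80.65 N down at 0.643 m → arm 0.643 m, τ = 80.65 × 0.643 = 51.86 N·m clockwise.
Total clockwise load moment = 490.1 N·m.
The cable tension T acts at 2.1 m; only its component perpendicular to the boom, T sinθ, produces torque. sin 37.7° = 0.6115.
For rotational equilibrium, T × 2.1 × 0.6115 = 490.1, so T = 490.1 / 1.284 = 382 N.

T ≈ 382 N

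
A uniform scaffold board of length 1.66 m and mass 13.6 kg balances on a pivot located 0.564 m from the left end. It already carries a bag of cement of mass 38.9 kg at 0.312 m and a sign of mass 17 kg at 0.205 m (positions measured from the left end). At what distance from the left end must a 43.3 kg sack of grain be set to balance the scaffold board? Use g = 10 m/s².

x ≈ 0.848 m from the left end

Choose the pivot (at 0.564 m from the left end) as the axis so the support reaction has zero arm there.
Beam weight: 13.6 × 10 = 136 N down at 0.83 m → arm 0.266 m, τ = 136 × 0.266 = 36.18 N·m clockwise.
Bag of cement: 38.9 × 10 = 389 N down at 0.312 m → arm 0.252 m, τ = 389 × 0.252 = 98.03 N·m counterclockwise.
Sign: 17 × 10 = 170 N down at 0.205 m → arm 0.359 m, τ = 170 × 0.359 = 61.03 N·m counterclockwise.
Net moment of existing loads = 122.9 N·m counterclockwise.
The sack of grain weighs 43.3 × 10 = 433 N and must supply an equal clockwise moment, so its lever arm about the pivot is 122.9 / 433 = 0.284 m.
That puts it at 0.564 + 0.284 = 0.848 m from the left end.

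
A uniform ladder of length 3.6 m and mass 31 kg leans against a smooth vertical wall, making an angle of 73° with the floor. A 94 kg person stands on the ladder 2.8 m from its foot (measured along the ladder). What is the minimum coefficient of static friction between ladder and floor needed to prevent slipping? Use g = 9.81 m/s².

About the foot of the ladder:
Ladder weight 31×9.81 = 304.1 N acts at 1.8 m along the ladder; its horizontal arm is 1.8·cos73° = 0.5263 m → τ = 160 N·m clockwise.
Person: 94×9.81 = 922.1 N at 2.8 m → arm 0.8186 m → τ = 754.8 N·m clockwise.
Wall normal N acts horizontally at the top; its moment arm is the height L sinθ = 3.6·sin73° = 3.443 m, counterclockwise.
For rotational equilibrium, N × 3.443 = 914.8, so N = 265.7 N.
ΣFx = 0 ⇒ f = N_wall = 265.7 N. ΣFy = 0 ⇒ N_floor = 1226 N.
μ_min = f / N_floor = 265.7 / 1226 = 0.217.

μ_min ≈ 0.217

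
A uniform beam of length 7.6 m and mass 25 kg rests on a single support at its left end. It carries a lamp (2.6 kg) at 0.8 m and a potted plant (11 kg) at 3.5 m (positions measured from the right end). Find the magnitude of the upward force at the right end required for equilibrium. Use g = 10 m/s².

F ≈ 208 N

Sum moments about the left end (the unknown pivot reaction has zero arm there).
Beam weight: 25 × 10 = 250 N down at 3.8 m → arm 3.8 m, τ = 250 × 3.8 = 950 N·m clockwise.
Lamp: 2.6 × 10 = 26 N down at 0.8 m → arm 6.8 m, τ = 26 × 6.8 = 176.8 N·m clockwise.
Potted plant: 11 × 10 = 110 N down at 3.5 m → arm 4.1 m, τ = 110 × 4.1 = 451 N·m clockwise.
Net moment of the loads = 1578 N·m clockwise.
The upward force F acts at the right end, arm 7.6 m, giving F × 7.6 counterclockwise.
For rotational equilibrium, F × 7.6 = 1578, so F = 1578 / 7.6 = 208 N.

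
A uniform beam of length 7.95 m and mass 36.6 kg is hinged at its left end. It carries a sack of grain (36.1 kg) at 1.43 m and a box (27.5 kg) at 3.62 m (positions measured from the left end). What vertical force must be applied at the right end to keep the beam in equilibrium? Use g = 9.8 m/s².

F ≈ 366 N

Sum moments about the left end (the unknown pivot reaction has zero arm there).
Beam weight: 36.6 × 9.8 = 358.7 N down at 3.975 m → arm 3.975 m, τ = 358.7 × 3.975 = 1426 N·m clockwise.
Sack of grain: 36.1 × 9.8 = 353.8 N down at 1.43 m → arm 1.43 m, τ = 353.8 × 1.43 = 505.9 N·m clockwise.
Box: 27.5 × 9.8 = 269.5 N down at 3.62 m → arm 3.62 m, τ = 269.5 × 3.62 = 975.6 N·m clockwise.
Net moment of the loads = 2908 N·m clockwise.
The upward force F acts at the right end, arm 7.95 m, giving F × 7.95 counterclockwise.
Balancing moments: F × 7.95 = 2908, giving F = 2908 / 7.95 = 366 N.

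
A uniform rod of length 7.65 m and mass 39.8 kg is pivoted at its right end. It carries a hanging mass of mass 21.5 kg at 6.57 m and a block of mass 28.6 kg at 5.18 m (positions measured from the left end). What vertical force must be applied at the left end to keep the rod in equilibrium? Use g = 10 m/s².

Taking torques about the right end:
Beam weight: 39.8 × 10 = 398 N down at 3.825 m → arm 3.825 m, τ = 398 × 3.825 = 1522 N·m counterclockwise.
Hanging mass: 21.5 × 10 = 215 N down at 6.57 m → arm 1.08 m, τ = 215 × 1.08 = 232.2 N·m counterclockwise.
Block: 28.6 × 10 = 286 N down at 5.18 m → arm 2.47 m, τ = 286 × 2.47 = 706.4 N·m counterclockwise.
Net moment of the loads = 2461 N·m counterclockwise.
The upward force F acts at the left end, arm 7.65 m, giving F × 7.65 clockwise.
Στ = 0 ⇒ F × 7.65 = 2461 ⇒ F = 2461 / 7.65 = 322 N.

F ≈ 322 N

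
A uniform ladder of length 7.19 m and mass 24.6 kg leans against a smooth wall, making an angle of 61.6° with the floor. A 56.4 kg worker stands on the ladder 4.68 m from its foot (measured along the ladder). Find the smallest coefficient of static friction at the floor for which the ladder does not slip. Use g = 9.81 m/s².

μ_min ≈ 0.327

About the foot of the ladder:
Ladder weight 24.6×9.81 = 241.3 N acts at 3.595 m along the ladder; its horizontal arm is 3.595·cos61.6° = 1.71 m → τ = 412.6 N·m clockwise.
Worker: 56.4×9.81 = 553.3 N at 4.68 m → arm 2.226 m → τ = 1232 N·m clockwise.
Wall normal N acts horizontally at the top; its moment arm is the height L sinθ = 7.19·sin61.6° = 6.325 m, counterclockwise.
Στ = 0 ⇒ N × 6.325 = 1645 ⇒ N = 260.1 N.
ΣFx = 0 ⇒ f = N_wall = 260.1 N. ΣFy = 0 ⇒ N_floor = 794.6 N.
μ_min = f / N_floor = 260.1 / 794.6 = 0.327.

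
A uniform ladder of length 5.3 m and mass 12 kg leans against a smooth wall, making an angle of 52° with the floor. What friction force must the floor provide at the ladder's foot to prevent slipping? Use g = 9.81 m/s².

Take moments about the foot of the ladder.
Ladder weight 12×9.81 = 117.7 N acts at 2.65 m along the ladder; its horizontal arm is 2.65·cos52° = 1.632 m → τ = 192.1 N·m clockwise.
Wall normal N acts horizontally at the top; its moment arm is the height L sinθ = 5.3·sin52° = 4.176 m, counterclockwise.
Balancing moments: N × 4.176 = 192.1, giving N = 46 N.
ΣFx = 0: friction at the foot balances the wall's push, so f = N_wall = 46 N.

f ≈ 46 N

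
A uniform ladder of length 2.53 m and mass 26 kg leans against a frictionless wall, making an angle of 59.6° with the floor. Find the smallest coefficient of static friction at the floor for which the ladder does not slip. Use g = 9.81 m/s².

μ_min ≈ 0.293

Take moments about the foot of the ladder.
Ladder weight 26×9.81 = 255.1 N acts at 1.265 m along the ladder; its horizontal arm is 1.265·cos59.6° = 0.6401 m → τ = 163.3 N·m clockwise.
Wall normal N acts horizontally at the top; its moment arm is the height L sinθ = 2.53·sin59.6° = 2.182 m, counterclockwise.
Στ = 0 ⇒ N × 2.182 = 163.3 ⇒ N = 74.84 N.
ΣFx = 0 ⇒ f = N_wall = 74.84 N. ΣFy = 0 ⇒ N_floor = 255.1 N.
μ_min = f / N_floor = 74.84 / 255.1 = 0.293.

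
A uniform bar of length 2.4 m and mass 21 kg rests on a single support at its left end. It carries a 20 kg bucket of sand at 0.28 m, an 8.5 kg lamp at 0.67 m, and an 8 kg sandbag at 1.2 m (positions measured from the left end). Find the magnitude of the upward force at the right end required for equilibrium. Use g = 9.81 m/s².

F ≈ 188 N

About the left end:
Beam weight: 21 × 9.81 = 206 N down at 1.2 m → arm 1.2 m, τ = 206 × 1.2 = 247.2 N·m clockwise.
Bucket of sand: 20 × 9.81 = 196.2 N down at 0.28 m → arm 0.28 m, τ = 196.2 × 0.28 = 54.94 N·m clockwise.
Lamp: 8.5 × 9.81 = 83.39 N down at 0.67 m → arm 0.67 m, τ = 83.39 × 0.67 = 55.87 N·m clockwise.
Sandbag: 8 × 9.81 = 78.48 N down at 1.2 m → arm 1.2 m, τ = 78.48 × 1.2 = 94.18 N·m clockwise.
Net moment of the loads = 452.2 N·m clockwise.
The upward force F acts at the right end, arm 2.4 m, giving F × 2.4 counterclockwise.
Στ = 0 ⇒ F × 2.4 = 452.2 ⇒ F = 452.2 / 2.4 = 188 N.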